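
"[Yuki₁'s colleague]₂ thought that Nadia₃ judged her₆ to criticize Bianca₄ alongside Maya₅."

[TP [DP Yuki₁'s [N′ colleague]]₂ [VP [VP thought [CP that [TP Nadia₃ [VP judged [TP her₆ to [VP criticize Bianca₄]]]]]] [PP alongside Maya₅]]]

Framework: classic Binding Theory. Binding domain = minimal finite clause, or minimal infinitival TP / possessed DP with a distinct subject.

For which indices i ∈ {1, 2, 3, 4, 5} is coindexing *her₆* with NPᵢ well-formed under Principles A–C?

*her* is a pronoun, so Principle B applies: it must be free in its binding domain.
Binding domain of *her₆*: the embedded TP, whose subject is Nadia₃.
*Yuki₁* and the pronoun do not c-command one another → neither Principle B nor Principle C is at stake; coindexation permitted.
*[Yuki₁'s colleague]₂* c-commands the pronoun but from outside its binding domain, and is not c-commanded by it → coindexation permitted.
*Nadia₃* c-commands the pronoun within its binding domain → coindexation would violate Principle B.
*Bianca₄*: the pronoun c-commands this R-expression → coindexation would violate Principle C on *Bianca₄*.
*Maya₅* and the pronoun do not c-command one another → neither Principle B nor Principle C is at stake; coindexation permitted.

{1, 2, 5}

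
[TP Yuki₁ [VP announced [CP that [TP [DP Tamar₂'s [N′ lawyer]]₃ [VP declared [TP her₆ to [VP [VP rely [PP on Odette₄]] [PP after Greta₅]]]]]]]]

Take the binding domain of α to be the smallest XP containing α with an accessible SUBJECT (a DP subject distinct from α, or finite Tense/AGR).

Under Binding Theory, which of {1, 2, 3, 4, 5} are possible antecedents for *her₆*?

{1, 2}

*her* is a pronoun, so Principle B applies: it must be free in its binding domain.
Binding domain of *her₆*: the embedded TP, whose subject is [Tamar₂'s lawyer]₃.
*Yuki₁* c-commands the pronoun but from outside its binding domain, and is not c-commanded by it → coindexation permitted.
*Tamar₂* and the pronoun do not c-command one another → neither Principle B nor Principle C is at stake; coindexation permitted.
*[Tamar₂'s lawyer]₃* c-commands the pronoun within its binding domain → coindexation would violate Principle B.
*Odette₄*: the pronoun c-commands this R-expression → coindexation would violate Principle C on *Odette₄*.
*Greta₅*: the pronoun c-commands this R-expression → coindexation would violate Principle C on *Greta₅*.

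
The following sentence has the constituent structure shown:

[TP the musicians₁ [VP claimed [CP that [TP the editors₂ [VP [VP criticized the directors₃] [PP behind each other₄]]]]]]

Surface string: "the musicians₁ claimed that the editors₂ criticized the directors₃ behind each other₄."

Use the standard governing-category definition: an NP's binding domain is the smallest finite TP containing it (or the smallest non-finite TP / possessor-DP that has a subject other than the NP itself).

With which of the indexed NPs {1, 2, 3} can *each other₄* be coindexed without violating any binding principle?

*each other* is an anaphor, so Principle A applies: it must be bound in its binding domain.
Binding domain of *each other₄*: the embedded TP, whose subject is the editors₂.
*the musicians₁* c-commands the anaphor but is outside its binding domain → cannot satisfy Principle A.
*the editors₂* c-commands the anaphor within its binding domain → licit binder.
*the directors₃* does not c-command the anaphor → cannot bind it.

{2}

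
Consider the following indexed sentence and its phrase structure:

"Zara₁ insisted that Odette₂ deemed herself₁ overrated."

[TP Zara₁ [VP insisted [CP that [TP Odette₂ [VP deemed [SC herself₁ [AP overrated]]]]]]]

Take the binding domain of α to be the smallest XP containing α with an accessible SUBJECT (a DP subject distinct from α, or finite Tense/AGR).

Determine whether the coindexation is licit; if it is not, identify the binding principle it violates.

Principle A

The two coindexed NPs are *Zara₁* and *herself₁*.
*herself₁* is an anaphor. Principle A requires it to be bound within its binding domain — the embedded TP, whose subject is Odette₂.
Within that domain it is c-commanded by *Odette₂*, which does not share its index.
*Zara₁* does c-command the anaphor, but from outside its binding domain.
The anaphor is unbound in its domain → Principle A violation.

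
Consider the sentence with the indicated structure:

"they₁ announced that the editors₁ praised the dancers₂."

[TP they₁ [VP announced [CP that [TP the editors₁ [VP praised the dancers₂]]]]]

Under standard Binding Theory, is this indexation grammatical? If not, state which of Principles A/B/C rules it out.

Principle C

The two coindexed NPs are *they₁* and *the editors₁*.
*the editors₁* is an R-expression. Principle C requires it to be free everywhere.
*they₁* c-commands it and carries the same index.
The R-expression is bound → Principle C violation.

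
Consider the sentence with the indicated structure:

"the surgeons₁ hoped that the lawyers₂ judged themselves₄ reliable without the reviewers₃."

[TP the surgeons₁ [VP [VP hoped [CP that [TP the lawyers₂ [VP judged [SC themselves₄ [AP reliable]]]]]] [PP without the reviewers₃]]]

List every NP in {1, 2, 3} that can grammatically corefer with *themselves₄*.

*themselves* is an anaphor, so Principle A applies: it must be bound in its binding domain.
Binding domain of *themselves₄*: the embedded TP, whose subject is the lawyers₂.
*the surgeons₁* c-commands the anaphor but is outside its binding domain → cannot satisfy Principle A.
*the lawyers₂* c-commands the anaphor within its binding domain → licit binder.
*the reviewers₃* does not c-command the anaphor → cannot bind it.

{2}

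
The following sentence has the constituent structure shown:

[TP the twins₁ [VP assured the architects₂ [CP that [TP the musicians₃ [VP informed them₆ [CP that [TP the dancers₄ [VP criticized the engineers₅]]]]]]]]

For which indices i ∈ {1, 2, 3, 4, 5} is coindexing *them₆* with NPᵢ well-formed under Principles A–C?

*them* is a pronoun, so Principle B applies: it must be free in its binding domain.
Binding domain of *them₆*: the embedded TP, whose subject is the musicians₃.
*the twins₁* c-commands the pronoun but from outside its binding domain, and is not c-commanded by it → coindexation permitted.
*the architects₂* c-commands the pronoun but from outside its binding domain, and is not c-commanded by it → coindexation permitted.
*the musicians₃* c-commands the pronoun within its binding domain → coindexation would violate Principle B.
*the dancers₄*: the pronoun c-commands this R-expression → coindexation would violate Principle C on *the dancers₄*.
*the engineers₅*: the pronoun c-commands this R-expression → coindexation would violate Principle C on *the engineers₅*.

{1, 2}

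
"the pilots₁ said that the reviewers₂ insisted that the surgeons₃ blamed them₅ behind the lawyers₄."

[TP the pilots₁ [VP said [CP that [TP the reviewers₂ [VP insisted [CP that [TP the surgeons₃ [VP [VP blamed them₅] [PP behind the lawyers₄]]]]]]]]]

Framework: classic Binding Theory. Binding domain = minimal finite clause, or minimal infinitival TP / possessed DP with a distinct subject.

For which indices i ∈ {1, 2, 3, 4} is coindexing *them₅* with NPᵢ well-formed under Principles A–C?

*them* is a pronoun, so Principle B applies: it must be free in its binding domain.
Binding domain of *them₅*: the embedded TP, whose subject is the surgeons₃.
*the pilots₁* c-commands the pronoun but from outside its binding domain, and is not c-commanded by it → coindexation permitted.
*the reviewers₂* c-commands the pronoun but from outside its binding domain, and is not c-commanded by it → coindexation permitted.
*the surgeons₃* c-commands the pronoun within its binding domain → coindexation would violate Principle B.
*the lawyers₄* and the pronoun do not c-command one another → neither Principle B nor Principle C is at stake; coindexation permitted.

{1, 2, 4}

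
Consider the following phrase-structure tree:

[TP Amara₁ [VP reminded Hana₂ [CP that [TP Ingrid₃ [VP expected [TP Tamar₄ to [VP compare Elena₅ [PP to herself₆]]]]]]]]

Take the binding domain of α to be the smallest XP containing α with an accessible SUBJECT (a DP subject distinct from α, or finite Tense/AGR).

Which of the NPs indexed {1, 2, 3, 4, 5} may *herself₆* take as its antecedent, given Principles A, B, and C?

{4, 5}

*herself* is an anaphor, so Principle A applies: it must be bound in its binding domain.
Binding domain of *herself₆*: the embedded TP, whose subject is Tamar₄.
*Amara₁* c-commands the anaphor but is outside its binding domain → cannot satisfy Principle A.
*Hana₂* c-commands the anaphor but is outside its binding domain → cannot satisfy Principle A.
*Ingrid₃* c-commands the anaphor but is outside its binding domain → cannot satisfy Principle A.
*Tamar₄* c-commands the anaphor within its binding domain → licit binder.
*Elena₅* c-commands the anaphor within its binding domain → licit binder.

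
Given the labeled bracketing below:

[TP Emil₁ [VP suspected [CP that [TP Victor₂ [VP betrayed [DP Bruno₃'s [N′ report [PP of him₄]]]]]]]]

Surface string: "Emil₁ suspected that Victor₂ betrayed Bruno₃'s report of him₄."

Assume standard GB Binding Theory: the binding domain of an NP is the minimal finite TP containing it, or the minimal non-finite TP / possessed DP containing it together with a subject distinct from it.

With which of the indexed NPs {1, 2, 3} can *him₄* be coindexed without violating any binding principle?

*him* is a pronoun, so Principle B applies: it must be free in its binding domain.
Binding domain of *him₄*: the possessed DP, whose subject is Bruno₃.
*Emil₁* c-commands the pronoun but from outside its binding domain, and is not c-commanded by it → coindexation permitted.
*Victor₂* c-commands the pronoun but from outside its binding domain, and is not c-commanded by it → coindexation permitted.
*Bruno₃* c-commands the pronoun within its binding domain → coindexation would violate Principle B.

{1, 2}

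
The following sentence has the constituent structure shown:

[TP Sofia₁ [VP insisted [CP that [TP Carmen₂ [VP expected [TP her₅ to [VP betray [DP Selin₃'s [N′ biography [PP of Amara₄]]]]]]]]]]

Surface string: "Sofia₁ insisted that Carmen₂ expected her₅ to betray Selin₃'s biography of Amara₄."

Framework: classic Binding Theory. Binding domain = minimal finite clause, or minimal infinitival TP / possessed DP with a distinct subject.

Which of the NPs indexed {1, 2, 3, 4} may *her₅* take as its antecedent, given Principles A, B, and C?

*her* is a pronoun, so Principle B applies: it must be free in its binding domain.
Binding domain of *her₅*: the embedded TP, whose subject is Carmen₂.
*Sofia₁* c-commands the pronoun but from outside its binding domain, and is not c-commanded by it → coindexation permitted.
*Carmen₂* c-commands the pronoun within its binding domain → coindexation would violate Principle B.
*Selin₃*: the pronoun c-commands this R-expression → coindexation would violate Principle C on *Selin₃*.
*Amara₄*: the pronoun c-commands this R-expression → coindexation would violate Principle C on *Amara₄*.

{1}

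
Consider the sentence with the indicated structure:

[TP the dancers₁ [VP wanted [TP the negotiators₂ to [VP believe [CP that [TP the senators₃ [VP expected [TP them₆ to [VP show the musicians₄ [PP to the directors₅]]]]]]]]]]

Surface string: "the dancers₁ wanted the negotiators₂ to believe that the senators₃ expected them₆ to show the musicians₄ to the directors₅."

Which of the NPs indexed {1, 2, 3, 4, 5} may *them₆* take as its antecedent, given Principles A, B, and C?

{1, 2}

*them* is a pronoun, so Principle B applies: it must be free in its binding domain.
Binding domain of *them₆*: the embedded TP, whose subject is the senators₃.
*the dancers₁* c-commands the pronoun but from outside its binding domain, and is not c-commanded by it → coindexation permitted.
*the negotiators₂* c-commands the pronoun but from outside its binding domain, and is not c-commanded by it → coindexation permitted.
*the senators₃* c-commands the pronoun within its binding domain → coindexation would violate Principle B.
*the musicians₄*: the pronoun c-commands this R-expression → coindexation would violate Principle C on *the musicians₄*.
*the directors₅*: the pronoun c-commands this R-expression → coindexation would violate Principle C on *the directors₅*.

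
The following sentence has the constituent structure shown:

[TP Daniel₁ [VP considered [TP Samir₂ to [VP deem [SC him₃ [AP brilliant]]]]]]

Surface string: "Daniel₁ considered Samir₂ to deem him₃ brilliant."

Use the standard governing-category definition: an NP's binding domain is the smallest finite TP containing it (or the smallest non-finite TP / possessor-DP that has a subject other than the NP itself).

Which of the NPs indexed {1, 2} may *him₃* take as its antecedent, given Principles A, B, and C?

*him* is a pronoun, so Principle B applies: it must be free in its binding domain.
Binding domain of *him₃*: the embedded TP, whose subject is Samir₂.
*Daniel₁* c-commands the pronoun but from outside its binding domain, and is not c-commanded by it → coindexation permitted.
*Samir₂* c-commands the pronoun within its binding domain → coindexation would violate Principle B.

{1}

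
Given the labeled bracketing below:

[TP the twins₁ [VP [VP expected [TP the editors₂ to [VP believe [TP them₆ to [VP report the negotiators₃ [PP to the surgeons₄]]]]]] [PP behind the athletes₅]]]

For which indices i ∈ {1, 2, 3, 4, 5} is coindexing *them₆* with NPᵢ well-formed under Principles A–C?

{1, 5}

*them* is a pronoun, so Principle B applies: it must be free in its binding domain.
Binding domain of *them₆*: the embedded TP, whose subject is the editors₂.
*the twins₁* c-commands the pronoun but from outside its binding domain, and is not c-commanded by it → coindexation permitted.
*the editors₂* c-commands the pronoun within its binding domain → coindexation would violate Principle B.
*the negotiators₃*: the pronoun c-commands this R-expression → coindexation would violate Principle C on *the negotiators₃*.
*the surgeons₄*: the pronoun c-commands this R-expression → coindexation would violate Principle C on *the surgeons₄*.
*the athletes₅* and the pronoun do not c-command one another → neither Principle B nor Principle C is at stake; coindexation permitted.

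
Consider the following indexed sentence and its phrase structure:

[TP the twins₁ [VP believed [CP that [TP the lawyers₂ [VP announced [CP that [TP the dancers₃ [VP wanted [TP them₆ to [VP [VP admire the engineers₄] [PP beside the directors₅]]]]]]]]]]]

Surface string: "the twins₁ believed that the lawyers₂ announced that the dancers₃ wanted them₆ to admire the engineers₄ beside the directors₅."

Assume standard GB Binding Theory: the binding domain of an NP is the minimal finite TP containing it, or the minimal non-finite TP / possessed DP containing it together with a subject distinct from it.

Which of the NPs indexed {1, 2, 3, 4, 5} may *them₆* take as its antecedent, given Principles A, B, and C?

{1, 2}

*them* is a pronoun, so Principle B applies: it must be free in its binding domain.
Binding domain of *them₆*: the embedded TP, whose subject is the dancers₃.
*the twins₁* c-commands the pronoun but from outside its binding domain, and is not c-commanded by it → coindexation permitted.
*the lawyers₂* c-commands the pronoun but from outside its binding domain, and is not c-commanded by it → coindexation permitted.
*the dancers₃* c-commands the pronoun within its binding domain → coindexation would violate Principle B.
*the engineers₄*: the pronoun c-commands this R-expression → coindexation would violate Principle C on *the engineers₄*.
*the directors₅*: the pronoun c-commands this R-expression → coindexation would violate Principle C on *the directors₅*.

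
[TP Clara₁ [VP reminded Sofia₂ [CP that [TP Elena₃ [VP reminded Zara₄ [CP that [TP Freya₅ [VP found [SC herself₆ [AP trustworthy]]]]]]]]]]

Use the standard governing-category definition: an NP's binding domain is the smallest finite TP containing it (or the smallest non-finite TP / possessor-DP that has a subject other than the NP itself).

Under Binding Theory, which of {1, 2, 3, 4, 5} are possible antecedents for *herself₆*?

{5}

*herself* is an anaphor, so Principle A applies: it must be bound in its binding domain.
Binding domain of *herself₆*: the embedded TP, whose subject is Freya₅.
*Clara₁* c-commands the anaphor but is outside its binding domain → cannot satisfy Principle A.
*Sofia₂* c-commands the anaphor but is outside its binding domain → cannot satisfy Principle A.
*Elena₃* c-commands the anaphor but is outside its binding domain → cannot satisfy Principle A.
*Zara₄* c-commands the anaphor but is outside its binding domain → cannot satisfy Principle A.
*Freya₅* c-commands the anaphor within its binding domain → licit binder.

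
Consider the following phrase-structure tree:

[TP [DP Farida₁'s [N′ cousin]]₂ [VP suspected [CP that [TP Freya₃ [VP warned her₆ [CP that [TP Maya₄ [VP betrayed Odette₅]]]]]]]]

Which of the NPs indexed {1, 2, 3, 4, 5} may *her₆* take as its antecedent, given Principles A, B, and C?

*her* is a pronoun, so Principle B applies: it must be free in its binding domain.
Binding domain of *her₆*: the embedded TP, whose subject is Freya₃.
*Farida₁* and the pronoun do not c-command one another → neither Principle B nor Principle C is at stake; coindexation permitted.
*[Farida₁'s cousin]₂* c-commands the pronoun but from outside its binding domain, and is not c-commanded by it → coindexation permitted.
*Freya₃* c-commands the pronoun within its binding domain → coindexation would violate Principle B.
*Maya₄*: the pronoun c-commands this R-expression → coindexation would violate Principle C on *Maya₄*.
*Odette₅*: the pronoun c-commands this R-expression → coindexation would violate Principle C on *Odette₅*.

{1, 2}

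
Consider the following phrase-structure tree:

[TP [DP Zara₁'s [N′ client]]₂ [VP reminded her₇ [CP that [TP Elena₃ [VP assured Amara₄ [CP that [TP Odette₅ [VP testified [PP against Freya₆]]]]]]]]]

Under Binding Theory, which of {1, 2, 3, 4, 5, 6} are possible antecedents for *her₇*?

*her* is a pronoun, so Principle B applies: it must be free in its binding domain.
Binding domain of *her₇*: the matrix TP, whose subject is [Zara₁'s client]₂.
*Zara₁* and the pronoun do not c-command one another → neither Principle B nor Principle C is at stake; coindexation permitted.
*[Zara₁'s client]₂* c-commands the pronoun within its binding domain → coindexation would violate Principle B.
*Elena₃*: the pronoun c-commands this R-expression → coindexation would violate Principle C on *Elena₃*.
*Amara₄*: the pronoun c-commands this R-expression → coindexation would violate Principle C on *Amara₄*.
*Odette₅*: the pronoun c-commands this R-expression → coindexation would violate Principle C on *Odette₅*.
*Freya₆*: the pronoun c-commands this R-expression → coindexation would violate Principle C on *Freya₆*.

{1}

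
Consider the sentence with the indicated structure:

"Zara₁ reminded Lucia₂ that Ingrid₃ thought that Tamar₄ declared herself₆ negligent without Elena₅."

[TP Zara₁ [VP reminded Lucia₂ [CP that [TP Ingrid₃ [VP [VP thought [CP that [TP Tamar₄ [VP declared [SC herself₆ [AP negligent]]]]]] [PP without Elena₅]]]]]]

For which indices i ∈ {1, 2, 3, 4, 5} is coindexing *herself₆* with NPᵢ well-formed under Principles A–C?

{4}

*herself* is an anaphor, so Principle A applies: it must be bound in its binding domain.
Binding domain of *herself₆*: the embedded TP, whose subject is Tamar₄.
*Zara₁* c-commands the anaphor but is outside its binding domain → cannot satisfy Principle A.
*Lucia₂* c-commands the anaphor but is outside its binding domain → cannot satisfy Principle A.
*Ingrid₃* c-commands the anaphor but is outside its binding domain → cannot satisfy Principle A.
*Tamar₄* c-commands the anaphor within its binding domain → licit binder.
*Elena₅* does not c-command the anaphor → cannot bind it.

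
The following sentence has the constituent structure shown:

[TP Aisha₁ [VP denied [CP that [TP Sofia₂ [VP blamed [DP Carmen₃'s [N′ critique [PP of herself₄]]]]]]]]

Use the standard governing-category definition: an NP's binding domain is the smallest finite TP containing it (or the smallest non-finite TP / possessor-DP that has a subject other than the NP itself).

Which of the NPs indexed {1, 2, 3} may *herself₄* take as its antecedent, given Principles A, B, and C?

{3}

*herself* is an anaphor, so Principle A applies: it must be bound in its binding domain.
Binding domain of *herself₄*: the possessed DP, whose subject is Carmen₃.
*Aisha₁* c-commands the anaphor but is outside its binding domain → cannot satisfy Principle A.
*Sofia₂* c-commands the anaphor but is outside its binding domain → cannot satisfy Principle A.
*Carmen₃* c-commands the anaphor within its binding domain → licit binder.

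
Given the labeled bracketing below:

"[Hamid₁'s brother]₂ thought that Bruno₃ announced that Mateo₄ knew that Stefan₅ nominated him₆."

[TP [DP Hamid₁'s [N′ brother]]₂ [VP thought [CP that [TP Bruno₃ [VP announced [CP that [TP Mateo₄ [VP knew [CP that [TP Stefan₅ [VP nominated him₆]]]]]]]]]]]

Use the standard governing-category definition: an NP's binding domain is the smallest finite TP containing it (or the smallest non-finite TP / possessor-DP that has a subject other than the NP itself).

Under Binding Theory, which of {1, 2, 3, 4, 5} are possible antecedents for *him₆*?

{1, 2, 3, 4}

*him* is a pronoun, so Principle B applies: it must be free in its binding domain.
Binding domain of *him₆*: the embedded TP, whose subject is Stefan₅.
*Hamid₁* and the pronoun do not c-command one another → neither Principle B nor Principle C is at stake; coindexation permitted.
*[Hamid₁'s brother]₂* c-commands the pronoun but from outside its binding domain, and is not c-commanded by it → coindexation permitted.
*Bruno₃* c-commands the pronoun but from outside its binding domain, and is not c-commanded by it → coindexation permitted.
*Mateo₄* c-commands the pronoun but from outside its binding domain, and is not c-commanded by it → coindexation permitted.
*Stefan₅* c-commands the pronoun within its binding domain → coindexation would violate Principle B.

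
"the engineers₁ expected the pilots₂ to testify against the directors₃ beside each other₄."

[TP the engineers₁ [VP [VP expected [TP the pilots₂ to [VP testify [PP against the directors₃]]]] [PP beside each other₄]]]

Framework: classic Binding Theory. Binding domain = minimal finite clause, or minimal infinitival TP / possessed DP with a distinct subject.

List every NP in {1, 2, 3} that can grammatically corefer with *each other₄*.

*each other* is an anaphor, so Principle A applies: it must be bound in its binding domain.
Binding domain of *each other₄*: the matrix TP, whose subject is the engineers₁.
*the engineers₁* c-commands the anaphor within its binding domain → licit binder.
*the pilots₂* does not c-command the anaphor → cannot bind it.
*the directors₃* does not c-command the anaphor → cannot bind it.

{1}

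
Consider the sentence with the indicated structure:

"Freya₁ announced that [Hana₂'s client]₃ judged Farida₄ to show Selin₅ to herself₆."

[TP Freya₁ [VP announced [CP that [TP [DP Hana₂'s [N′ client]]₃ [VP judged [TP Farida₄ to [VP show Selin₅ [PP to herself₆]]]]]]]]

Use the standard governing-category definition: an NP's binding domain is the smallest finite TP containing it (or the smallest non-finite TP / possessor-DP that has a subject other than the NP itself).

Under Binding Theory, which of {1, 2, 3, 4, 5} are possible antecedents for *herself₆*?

{4, 5}

*herself* is an anaphor, so Principle A applies: it must be bound in its binding domain.
Binding domain of *herself₆*: the embedded TP, whose subject is Farida₄.
*Freya₁* c-commands the anaphor but is outside its binding domain → cannot satisfy Principle A.
*Hana₂* does not c-command the anaphor → cannot bind it.
*[Hana₂'s client]₃* c-commands the anaphor but is outside its binding domain → cannot satisfy Principle A.
*Farida₄* c-commands the anaphor within its binding domain → licit binder.
*Selin₅* c-commands the anaphor within its binding domain → licit binder.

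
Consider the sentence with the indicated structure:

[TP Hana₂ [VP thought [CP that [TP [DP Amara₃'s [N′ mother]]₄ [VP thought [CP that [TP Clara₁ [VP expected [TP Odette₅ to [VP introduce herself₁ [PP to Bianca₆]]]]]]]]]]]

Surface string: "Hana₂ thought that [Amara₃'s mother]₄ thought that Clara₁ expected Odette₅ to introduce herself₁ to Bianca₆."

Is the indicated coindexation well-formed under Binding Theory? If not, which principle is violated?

Principle A

The two coindexed NPs are *Clara₁* and *herself₁*.
*herself₁* is an anaphor. Principle A requires it to be bound within its binding domain — the embedded TP, whose subject is Odette₅.
Within that domain it is c-commanded by *Odette₅*, which does not share its index.
*Clara₁* does c-command the anaphor, but from outside its binding domain.
The anaphor is unbound in its domain → Principle A violation.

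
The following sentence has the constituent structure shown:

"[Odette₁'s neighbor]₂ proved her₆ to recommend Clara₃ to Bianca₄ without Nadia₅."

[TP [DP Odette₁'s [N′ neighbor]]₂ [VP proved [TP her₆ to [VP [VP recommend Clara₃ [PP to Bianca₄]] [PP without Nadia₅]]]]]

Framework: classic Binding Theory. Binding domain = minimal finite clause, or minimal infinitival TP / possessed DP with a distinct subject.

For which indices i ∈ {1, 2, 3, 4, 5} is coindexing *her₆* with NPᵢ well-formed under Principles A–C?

{1}

*her* is a pronoun, so Principle B applies: it must be free in its binding domain.
Binding domain of *her₆*: the matrix TP, whose subject is [Odette₁'s neighbor]₂.
*Odette₁* and the pronoun do not c-command one another → neither Principle B nor Principle C is at stake; coindexation permitted.
*[Odette₁'s neighbor]₂* c-commands the pronoun within its binding domain → coindexation would violate Principle B.
*Clara₃*: the pronoun c-commands this R-expression → coindexation would violate Principle C on *Clara₃*.
*Bianca₄*: the pronoun c-commands this R-expression → coindexation would violate Principle C on *Bianca₄*.
*Nadia₅*: the pronoun c-commands this R-expression → coindexation would violate Principle C on *Nadia₅*.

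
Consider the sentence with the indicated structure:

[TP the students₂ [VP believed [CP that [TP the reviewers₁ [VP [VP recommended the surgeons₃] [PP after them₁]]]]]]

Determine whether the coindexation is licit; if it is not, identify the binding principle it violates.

The two coindexed NPs are *the reviewers₁* and *them₁*.
*them₁* is a pronoun. Its binding domain is the embedded TP, whose subject is the reviewers₁.
*the reviewers₁* c-commands it within that domain and carries the same index.
The pronoun is locally bound → Principle B violation.

Principle B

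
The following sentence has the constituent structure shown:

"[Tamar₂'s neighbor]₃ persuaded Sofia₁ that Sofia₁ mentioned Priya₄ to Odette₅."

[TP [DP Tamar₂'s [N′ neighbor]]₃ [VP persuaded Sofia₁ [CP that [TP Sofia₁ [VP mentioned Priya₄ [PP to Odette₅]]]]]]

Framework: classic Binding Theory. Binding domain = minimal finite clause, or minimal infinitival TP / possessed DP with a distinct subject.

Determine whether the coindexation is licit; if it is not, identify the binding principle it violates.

Principle C

The two coindexed NPs are *Sofia₁* (the higher occurrence) and *Sofia₁* (the lower occurrence).
*Sofia₁* (the lower occurrence) is an R-expression. Principle C requires it to be free everywhere.
*Sofia₁* (the higher occurrence) c-commands it and carries the same index.
The R-expression is bound → Principle C violation.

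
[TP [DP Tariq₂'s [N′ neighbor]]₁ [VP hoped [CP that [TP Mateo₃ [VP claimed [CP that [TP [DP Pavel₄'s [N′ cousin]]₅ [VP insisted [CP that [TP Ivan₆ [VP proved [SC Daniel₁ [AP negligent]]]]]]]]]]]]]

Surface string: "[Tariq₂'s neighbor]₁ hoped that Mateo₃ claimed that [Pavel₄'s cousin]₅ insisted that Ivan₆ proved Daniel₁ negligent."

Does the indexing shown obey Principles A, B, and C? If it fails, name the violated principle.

The two coindexed NPs are *[Tariq₂'s neighbor]₁* and *Daniel₁*.
*Daniel₁* is an R-expression. Principle C requires it to be free everywhere.
*[Tariq₂'s neighbor]₁* c-commands it and carries the same index.
The R-expression is bound → Principle C violation.

Principle C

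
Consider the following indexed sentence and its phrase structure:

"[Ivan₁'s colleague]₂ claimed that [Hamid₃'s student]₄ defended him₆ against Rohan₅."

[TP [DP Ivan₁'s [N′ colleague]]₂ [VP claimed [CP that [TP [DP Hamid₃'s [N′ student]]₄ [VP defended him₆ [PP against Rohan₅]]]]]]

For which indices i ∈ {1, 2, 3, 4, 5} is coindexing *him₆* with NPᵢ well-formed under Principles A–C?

*him* is a pronoun, so Principle B applies: it must be free in its binding domain.
Binding domain of *him₆*: the embedded TP, whose subject is [Hamid₃'s student]₄.
*Ivan₁* and the pronoun do not c-command one another → neither Principle B nor Principle C is at stake; coindexation permitted.
*[Ivan₁'s colleague]₂* c-commands the pronoun but from outside its binding domain, and is not c-commanded by it → coindexation permitted.
*Hamid₃* and the pronoun do not c-command one another → neither Principle B nor Principle C is at stake; coindexation permitted.
*[Hamid₃'s student]₄* c-commands the pronoun within its binding domain → coindexation would violate Principle B.
*Rohan₅*: the pronoun c-commands this R-expression → coindexation would violate Principle C on *Rohan₅*.

{1, 2, 3}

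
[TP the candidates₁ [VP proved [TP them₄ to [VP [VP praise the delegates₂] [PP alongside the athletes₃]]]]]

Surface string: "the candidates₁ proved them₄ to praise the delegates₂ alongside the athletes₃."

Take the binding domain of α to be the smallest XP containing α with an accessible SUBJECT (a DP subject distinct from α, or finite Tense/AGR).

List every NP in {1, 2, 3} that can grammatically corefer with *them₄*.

*them* is a pronoun, so Principle B applies: it must be free in its binding domain.
Binding domain of *them₄*: the matrix TP, whose subject is the candidates₁.
*the candidates₁* c-commands the pronoun within its binding domain → coindexation would violate Principle B.
*the delegates₂*: the pronoun c-commands this R-expression → coindexation would violate Principle C on *the delegates₂*.
*the athletes₃*: the pronoun c-commands this R-expression → coindexation would violate Principle C on *the athletes₃*.

none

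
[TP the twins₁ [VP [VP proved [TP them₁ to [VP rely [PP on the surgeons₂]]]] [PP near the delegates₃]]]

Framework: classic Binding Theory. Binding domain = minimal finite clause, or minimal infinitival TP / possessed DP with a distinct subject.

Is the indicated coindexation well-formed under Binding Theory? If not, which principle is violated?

The two coindexed NPs are *the twins₁* and *them₁*.
*them₁* is a pronoun. Its binding domain is the matrix TP, whose subject is the twins₁.
*the twins₁* c-commands it within that domain and carries the same index.
The pronoun is locally bound → Principle B violation.

Principle B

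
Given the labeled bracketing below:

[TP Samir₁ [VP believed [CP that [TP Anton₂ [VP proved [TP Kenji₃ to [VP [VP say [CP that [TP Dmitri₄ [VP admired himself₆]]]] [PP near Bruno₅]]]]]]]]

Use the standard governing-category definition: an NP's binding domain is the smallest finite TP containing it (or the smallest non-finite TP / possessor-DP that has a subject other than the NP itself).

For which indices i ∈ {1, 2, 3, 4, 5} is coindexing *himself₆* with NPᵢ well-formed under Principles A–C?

*himself* is an anaphor, so Principle A applies: it must be bound in its binding domain.
Binding domain of *himself₆*: the embedded TP, whose subject is Dmitri₄.
*Samir₁* c-commands the anaphor but is outside its binding domain → cannot satisfy Principle A.
*Anton₂* c-commands the anaphor but is outside its binding domain → cannot satisfy Principle A.
*Kenji₃* c-commands the anaphor but is outside its binding domain → cannot satisfy Principle A.
*Dmitri₄* c-commands the anaphor within its binding domain → licit binder.
*Bruno₅* does not c-command the anaphor → cannot bind it.

{4}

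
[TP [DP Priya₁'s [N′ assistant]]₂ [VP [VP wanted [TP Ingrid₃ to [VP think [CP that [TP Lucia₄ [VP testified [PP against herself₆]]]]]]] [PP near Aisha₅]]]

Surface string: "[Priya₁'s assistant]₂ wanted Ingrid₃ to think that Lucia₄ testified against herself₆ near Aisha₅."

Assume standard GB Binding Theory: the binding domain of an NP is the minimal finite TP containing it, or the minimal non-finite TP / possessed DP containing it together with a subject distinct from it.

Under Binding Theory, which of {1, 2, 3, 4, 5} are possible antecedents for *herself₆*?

{4}

*herself* is an anaphor, so Principle A applies: it must be bound in its binding domain.
Binding domain of *herself₆*: the embedded TP, whose subject is Lucia₄.
*Priya₁* does not c-command the anaphor → cannot bind it.
*[Priya₁'s assistant]₂* c-commands the anaphor but is outside its binding domain → cannot satisfy Principle A.
*Ingrid₃* c-commands the anaphor but is outside its binding domain → cannot satisfy Principle A.
*Lucia₄* c-commands the anaphor within its binding domain → licit binder.
*Aisha₅* does not c-command the anaphor → cannot bind it.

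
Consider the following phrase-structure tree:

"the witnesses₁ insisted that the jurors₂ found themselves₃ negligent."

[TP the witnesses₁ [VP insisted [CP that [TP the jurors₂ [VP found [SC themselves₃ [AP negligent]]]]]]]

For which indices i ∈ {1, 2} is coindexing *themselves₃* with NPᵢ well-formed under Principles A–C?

*themselves* is an anaphor, so Principle A applies: it must be bound in its binding domain.
Binding domain of *themselves₃*: the embedded TP, whose subject is the jurors₂.
*the witnesses₁* c-commands the anaphor but is outside its binding domain → cannot satisfy Principle A.
*the jurors₂* c-commands the anaphor within its binding domain → licit binder.

{2}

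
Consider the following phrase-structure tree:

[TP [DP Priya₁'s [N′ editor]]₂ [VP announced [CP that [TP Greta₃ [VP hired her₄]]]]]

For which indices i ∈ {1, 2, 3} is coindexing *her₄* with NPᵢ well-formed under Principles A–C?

*her* is a pronoun, so Principle B applies: it must be free in its binding domain.
Binding domain of *her₄*: the embedded TP, whose subject is Greta₃.
*Priya₁* and the pronoun do not c-command one another → neither Principle B nor Principle C is at stake; coindexation permitted.
*[Priya₁'s editor]₂* c-commands the pronoun but from outside its binding domain, and is not c-commanded by it → coindexation permitted.
*Greta₃* c-commands the pronoun within its binding domain → coindexation would violate Principle B.

{1, 2}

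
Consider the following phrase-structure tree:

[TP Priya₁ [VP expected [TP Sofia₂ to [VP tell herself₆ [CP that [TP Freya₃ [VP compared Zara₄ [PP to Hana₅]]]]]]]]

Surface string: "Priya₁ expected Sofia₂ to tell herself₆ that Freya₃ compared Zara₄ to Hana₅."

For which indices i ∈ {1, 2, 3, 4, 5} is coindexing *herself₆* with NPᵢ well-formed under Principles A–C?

{2}

*herself* is an anaphor, so Principle A applies: it must be bound in its binding domain.
Binding domain of *herself₆*: the embedded TP, whose subject is Sofia₂.
*Priya₁* c-commands the anaphor but is outside its binding domain → cannot satisfy Principle A.
*Sofia₂* c-commands the anaphor within its binding domain → licit binder.
*Freya₃* does not c-command the anaphor → cannot bind it.
*Zara₄* does not c-command the anaphor → cannot bind it.
*Hana₅* does not c-command the anaphor → cannot bind it.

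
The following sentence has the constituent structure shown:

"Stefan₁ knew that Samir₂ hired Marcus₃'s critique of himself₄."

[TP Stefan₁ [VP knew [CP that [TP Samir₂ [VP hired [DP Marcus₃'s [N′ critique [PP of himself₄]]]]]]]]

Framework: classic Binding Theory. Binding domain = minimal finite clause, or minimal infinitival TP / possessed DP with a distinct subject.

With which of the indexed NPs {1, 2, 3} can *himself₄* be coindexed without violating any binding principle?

*himself* is an anaphor, so Principle A applies: it must be bound in its binding domain.
Binding domain of *himself₄*: the possessed DP, whose subject is Marcus₃.
*Stefan₁* c-commands the anaphor but is outside its binding domain → cannot satisfy Principle A.
*Samir₂* c-commands the anaphor but is outside its binding domain → cannot satisfy Principle A.
*Marcus₃* c-commands the anaphor within its binding domain → licit binder.

{3}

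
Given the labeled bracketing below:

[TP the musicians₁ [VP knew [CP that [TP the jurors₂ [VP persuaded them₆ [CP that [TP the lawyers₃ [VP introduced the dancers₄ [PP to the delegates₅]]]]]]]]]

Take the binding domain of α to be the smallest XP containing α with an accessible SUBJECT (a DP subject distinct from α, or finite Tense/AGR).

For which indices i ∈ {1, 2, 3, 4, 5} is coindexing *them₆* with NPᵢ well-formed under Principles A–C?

{1}

*them* is a pronoun, so Principle B applies: it must be free in its binding domain.
Binding domain of *them₆*: the embedded TP, whose subject is the jurors₂.
*the musicians₁* c-commands the pronoun but from outside its binding domain, and is not c-commanded by it → coindexation permitted.
*the jurors₂* c-commands the pronoun within its binding domain → coindexation would violate Principle B.
*the lawyers₃*: the pronoun c-commands this R-expression → coindexation would violate Principle C on *the lawyers₃*.
*the dancers₄*: the pronoun c-commands this R-expression → coindexation would violate Principle C on *the dancers₄*.
*the delegates₅*: the pronoun c-commands this R-expression → coindexation would violate Principle C on *the delegates₅*.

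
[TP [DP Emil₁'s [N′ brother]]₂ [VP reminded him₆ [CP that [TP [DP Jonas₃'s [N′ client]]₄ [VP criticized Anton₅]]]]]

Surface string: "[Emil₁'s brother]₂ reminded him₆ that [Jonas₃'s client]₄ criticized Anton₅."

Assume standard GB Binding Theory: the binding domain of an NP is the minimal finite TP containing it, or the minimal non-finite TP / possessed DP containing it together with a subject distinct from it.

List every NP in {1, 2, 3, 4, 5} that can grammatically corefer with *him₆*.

{1}

*him* is a pronoun, so Principle B applies: it must be free in its binding domain.
Binding domain of *him₆*: the matrix TP, whose subject is [Emil₁'s brother]₂.
*Emil₁* and the pronoun do not c-command one another → neither Principle B nor Principle C is at stake; coindexation permitted.
*[Emil₁'s brother]₂* c-commands the pronoun within its binding domain → coindexation would violate Principle B.
*Jonas₃*: the pronoun c-commands this R-expression → coindexation would violate Principle C on *Jonas₃*.
*[Jonas₃'s client]₄*: the pronoun c-commands this R-expression → coindexation would violate Principle C on *[Jonas₃'s client]₄*.
*Anton₅*: the pronoun c-commands this R-expression → coindexation would violate Principle C on *Anton₅*.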